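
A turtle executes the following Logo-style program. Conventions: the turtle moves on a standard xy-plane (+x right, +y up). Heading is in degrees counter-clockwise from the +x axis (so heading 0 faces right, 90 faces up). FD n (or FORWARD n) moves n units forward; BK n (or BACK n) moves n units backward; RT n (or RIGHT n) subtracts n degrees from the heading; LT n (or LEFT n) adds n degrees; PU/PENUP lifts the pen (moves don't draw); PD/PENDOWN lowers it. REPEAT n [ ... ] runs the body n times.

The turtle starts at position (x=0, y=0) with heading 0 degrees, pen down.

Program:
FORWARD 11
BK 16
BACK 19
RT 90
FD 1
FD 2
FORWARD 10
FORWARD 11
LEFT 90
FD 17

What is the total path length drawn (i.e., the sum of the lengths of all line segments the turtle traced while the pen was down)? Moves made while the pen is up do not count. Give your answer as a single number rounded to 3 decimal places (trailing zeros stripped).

Executing turtle program step by step:
Start: pos=(0,0), heading=0, pen down
FD 11: (0,0) -> (11,0) [heading=0, draw]
BK 16: (11,0) -> (-5,0) [heading=0, draw]
BK 19: (-5,0) -> (-24,0) [heading=0, draw]
RT 90: heading 0 -> 270
FD 1: (-24,0) -> (-24,-1) [heading=270, draw]
FD 2: (-24,-1) -> (-24,-3) [heading=270, draw]
FD 10: (-24,-3) -> (-24,-13) [heading=270, draw]
FD 11: (-24,-13) -> (-24,-24) [heading=270, draw]
LT 90: heading 270 -> 0
FD 17: (-24,-24) -> (-7,-24) [heading=0, draw]
Final: pos=(-7,-24), heading=0, 8 segment(s) drawn

Segment lengths:
  seg 1: (0,0) -> (11,0), length = 11
  seg 2: (11,0) -> (-5,0), length = 16
  seg 3: (-5,0) -> (-24,0), length = 19
  seg 4: (-24,0) -> (-24,-1), length = 1
  seg 5: (-24,-1) -> (-24,-3), length = 2
  seg 6: (-24,-3) -> (-24,-13), length = 10
  seg 7: (-24,-13) -> (-24,-24), length = 11
  seg 8: (-24,-24) -> (-7,-24), length = 17
Total = 87

Answer: 87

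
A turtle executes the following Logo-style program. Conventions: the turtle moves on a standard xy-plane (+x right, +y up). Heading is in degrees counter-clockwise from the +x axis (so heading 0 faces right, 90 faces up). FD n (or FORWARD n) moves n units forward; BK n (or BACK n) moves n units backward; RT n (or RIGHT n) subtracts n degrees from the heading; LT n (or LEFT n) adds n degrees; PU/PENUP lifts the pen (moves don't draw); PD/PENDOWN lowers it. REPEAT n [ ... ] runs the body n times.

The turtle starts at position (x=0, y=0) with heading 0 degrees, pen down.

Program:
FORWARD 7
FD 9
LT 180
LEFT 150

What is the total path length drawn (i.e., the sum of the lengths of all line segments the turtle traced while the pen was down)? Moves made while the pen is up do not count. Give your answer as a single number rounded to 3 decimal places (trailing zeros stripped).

Executing turtle program step by step:
Start: pos=(0,0), heading=0, pen down
FD 7: (0,0) -> (7,0) [heading=0, draw]
FD 9: (7,0) -> (16,0) [heading=0, draw]
LT 180: heading 0 -> 180
LT 150: heading 180 -> 330
Final: pos=(16,0), heading=330, 2 segment(s) drawn

Segment lengths:
  seg 1: (0,0) -> (7,0), length = 7
  seg 2: (7,0) -> (16,0), length = 9
Total = 16

Answer: 16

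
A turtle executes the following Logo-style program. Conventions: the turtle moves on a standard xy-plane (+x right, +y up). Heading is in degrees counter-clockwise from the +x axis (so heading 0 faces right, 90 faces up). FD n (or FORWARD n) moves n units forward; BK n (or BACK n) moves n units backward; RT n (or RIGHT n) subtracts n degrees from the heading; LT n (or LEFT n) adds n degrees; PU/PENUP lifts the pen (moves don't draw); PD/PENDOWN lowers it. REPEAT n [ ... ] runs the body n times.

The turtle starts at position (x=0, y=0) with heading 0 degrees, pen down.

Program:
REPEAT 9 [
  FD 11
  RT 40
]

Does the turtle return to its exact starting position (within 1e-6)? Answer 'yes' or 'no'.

Executing turtle program step by step:
Start: pos=(0,0), heading=0, pen down
REPEAT 9 [
  -- iteration 1/9 --
  FD 11: (0,0) -> (11,0) [heading=0, draw]
  RT 40: heading 0 -> 320
  -- iteration 2/9 --
  FD 11: (11,0) -> (19.426,-7.071) [heading=320, draw]
  RT 40: heading 320 -> 280
  -- iteration 3/9 --
  FD 11: (19.426,-7.071) -> (21.337,-17.904) [heading=280, draw]
  RT 40: heading 280 -> 240
  -- iteration 4/9 --
  FD 11: (21.337,-17.904) -> (15.837,-27.43) [heading=240, draw]
  RT 40: heading 240 -> 200
  -- iteration 5/9 --
  FD 11: (15.837,-27.43) -> (5.5,-31.192) [heading=200, draw]
  RT 40: heading 200 -> 160
  -- iteration 6/9 --
  FD 11: (5.5,-31.192) -> (-4.837,-27.43) [heading=160, draw]
  RT 40: heading 160 -> 120
  -- iteration 7/9 --
  FD 11: (-4.837,-27.43) -> (-10.337,-17.904) [heading=120, draw]
  RT 40: heading 120 -> 80
  -- iteration 8/9 --
  FD 11: (-10.337,-17.904) -> (-8.426,-7.071) [heading=80, draw]
  RT 40: heading 80 -> 40
  -- iteration 9/9 --
  FD 11: (-8.426,-7.071) -> (0,0) [heading=40, draw]
  RT 40: heading 40 -> 0
]
Final: pos=(0,0), heading=0, 9 segment(s) drawn

Start position: (0, 0)
Final position: (0, 0)
Distance = 0; < 1e-6 -> CLOSED

Answer: yes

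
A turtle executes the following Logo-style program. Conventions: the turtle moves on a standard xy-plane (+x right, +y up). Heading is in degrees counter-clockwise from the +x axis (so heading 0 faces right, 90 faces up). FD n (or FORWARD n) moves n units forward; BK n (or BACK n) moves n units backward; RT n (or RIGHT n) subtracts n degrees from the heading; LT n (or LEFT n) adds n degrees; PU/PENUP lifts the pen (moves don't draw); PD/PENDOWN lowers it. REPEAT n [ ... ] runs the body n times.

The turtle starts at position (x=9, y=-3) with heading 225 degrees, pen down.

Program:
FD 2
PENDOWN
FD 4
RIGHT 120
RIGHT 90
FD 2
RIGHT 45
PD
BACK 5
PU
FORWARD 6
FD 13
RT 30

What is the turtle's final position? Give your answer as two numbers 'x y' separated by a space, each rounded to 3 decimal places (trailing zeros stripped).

Executing turtle program step by step:
Start: pos=(9,-3), heading=225, pen down
FD 2: (9,-3) -> (7.586,-4.414) [heading=225, draw]
PD: pen down
FD 4: (7.586,-4.414) -> (4.757,-7.243) [heading=225, draw]
RT 120: heading 225 -> 105
RT 90: heading 105 -> 15
FD 2: (4.757,-7.243) -> (6.689,-6.725) [heading=15, draw]
RT 45: heading 15 -> 330
PD: pen down
BK 5: (6.689,-6.725) -> (2.359,-4.225) [heading=330, draw]
PU: pen up
FD 6: (2.359,-4.225) -> (7.555,-7.225) [heading=330, move]
FD 13: (7.555,-7.225) -> (18.814,-13.725) [heading=330, move]
RT 30: heading 330 -> 300
Final: pos=(18.814,-13.725), heading=300, 4 segment(s) drawn

Answer: 18.814 -13.725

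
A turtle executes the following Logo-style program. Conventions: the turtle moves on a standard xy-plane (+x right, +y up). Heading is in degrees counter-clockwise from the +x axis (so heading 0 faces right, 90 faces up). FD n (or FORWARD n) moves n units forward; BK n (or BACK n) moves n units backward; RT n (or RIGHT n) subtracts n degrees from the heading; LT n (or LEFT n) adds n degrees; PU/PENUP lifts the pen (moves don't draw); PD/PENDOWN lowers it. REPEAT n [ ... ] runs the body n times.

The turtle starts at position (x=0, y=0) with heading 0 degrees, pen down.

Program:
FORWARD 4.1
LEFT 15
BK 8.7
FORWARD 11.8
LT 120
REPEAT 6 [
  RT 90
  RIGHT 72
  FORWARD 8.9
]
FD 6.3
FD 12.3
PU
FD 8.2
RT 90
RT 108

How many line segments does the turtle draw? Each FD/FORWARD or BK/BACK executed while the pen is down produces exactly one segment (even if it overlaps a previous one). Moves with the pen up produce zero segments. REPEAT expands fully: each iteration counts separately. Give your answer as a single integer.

Answer: 11

Derivation:
Executing turtle program step by step:
Start: pos=(0,0), heading=0, pen down
FD 4.1: (0,0) -> (4.1,0) [heading=0, draw]
LT 15: heading 0 -> 15
BK 8.7: (4.1,0) -> (-4.304,-2.252) [heading=15, draw]
FD 11.8: (-4.304,-2.252) -> (7.094,0.802) [heading=15, draw]
LT 120: heading 15 -> 135
REPEAT 6 [
  -- iteration 1/6 --
  RT 90: heading 135 -> 45
  RT 72: heading 45 -> 333
  FD 8.9: (7.094,0.802) -> (15.024,-3.238) [heading=333, draw]
  -- iteration 2/6 --
  RT 90: heading 333 -> 243
  RT 72: heading 243 -> 171
  FD 8.9: (15.024,-3.238) -> (6.234,-1.846) [heading=171, draw]
  -- iteration 3/6 --
  RT 90: heading 171 -> 81
  RT 72: heading 81 -> 9
  FD 8.9: (6.234,-1.846) -> (15.024,-0.454) [heading=9, draw]
  -- iteration 4/6 --
  RT 90: heading 9 -> 279
  RT 72: heading 279 -> 207
  FD 8.9: (15.024,-0.454) -> (7.094,-4.494) [heading=207, draw]
  -- iteration 5/6 --
  RT 90: heading 207 -> 117
  RT 72: heading 117 -> 45
  FD 8.9: (7.094,-4.494) -> (13.388,1.799) [heading=45, draw]
  -- iteration 6/6 --
  RT 90: heading 45 -> 315
  RT 72: heading 315 -> 243
  FD 8.9: (13.388,1.799) -> (9.347,-6.131) [heading=243, draw]
]
FD 6.3: (9.347,-6.131) -> (6.487,-11.744) [heading=243, draw]
FD 12.3: (6.487,-11.744) -> (0.903,-22.704) [heading=243, draw]
PU: pen up
FD 8.2: (0.903,-22.704) -> (-2.82,-30.01) [heading=243, move]
RT 90: heading 243 -> 153
RT 108: heading 153 -> 45
Final: pos=(-2.82,-30.01), heading=45, 11 segment(s) drawn
Segments drawn: 11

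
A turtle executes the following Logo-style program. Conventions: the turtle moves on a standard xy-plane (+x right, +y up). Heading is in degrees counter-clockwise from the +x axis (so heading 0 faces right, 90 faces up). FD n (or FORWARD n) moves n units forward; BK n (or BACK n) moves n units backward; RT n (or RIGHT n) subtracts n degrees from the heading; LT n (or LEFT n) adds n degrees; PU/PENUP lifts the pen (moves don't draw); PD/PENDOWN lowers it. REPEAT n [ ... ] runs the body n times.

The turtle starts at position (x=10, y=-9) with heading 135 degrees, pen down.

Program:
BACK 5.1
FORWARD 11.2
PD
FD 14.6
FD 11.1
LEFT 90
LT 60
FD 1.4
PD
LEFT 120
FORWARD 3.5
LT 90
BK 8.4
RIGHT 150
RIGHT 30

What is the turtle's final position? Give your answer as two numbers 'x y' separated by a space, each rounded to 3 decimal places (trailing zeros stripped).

Executing turtle program step by step:
Start: pos=(10,-9), heading=135, pen down
BK 5.1: (10,-9) -> (13.606,-12.606) [heading=135, draw]
FD 11.2: (13.606,-12.606) -> (5.687,-4.687) [heading=135, draw]
PD: pen down
FD 14.6: (5.687,-4.687) -> (-4.637,5.637) [heading=135, draw]
FD 11.1: (-4.637,5.637) -> (-12.486,13.486) [heading=135, draw]
LT 90: heading 135 -> 225
LT 60: heading 225 -> 285
FD 1.4: (-12.486,13.486) -> (-12.124,12.134) [heading=285, draw]
PD: pen down
LT 120: heading 285 -> 45
FD 3.5: (-12.124,12.134) -> (-9.649,14.609) [heading=45, draw]
LT 90: heading 45 -> 135
BK 8.4: (-9.649,14.609) -> (-3.709,8.669) [heading=135, draw]
RT 150: heading 135 -> 345
RT 30: heading 345 -> 315
Final: pos=(-3.709,8.669), heading=315, 7 segment(s) drawn

Answer: -3.709 8.669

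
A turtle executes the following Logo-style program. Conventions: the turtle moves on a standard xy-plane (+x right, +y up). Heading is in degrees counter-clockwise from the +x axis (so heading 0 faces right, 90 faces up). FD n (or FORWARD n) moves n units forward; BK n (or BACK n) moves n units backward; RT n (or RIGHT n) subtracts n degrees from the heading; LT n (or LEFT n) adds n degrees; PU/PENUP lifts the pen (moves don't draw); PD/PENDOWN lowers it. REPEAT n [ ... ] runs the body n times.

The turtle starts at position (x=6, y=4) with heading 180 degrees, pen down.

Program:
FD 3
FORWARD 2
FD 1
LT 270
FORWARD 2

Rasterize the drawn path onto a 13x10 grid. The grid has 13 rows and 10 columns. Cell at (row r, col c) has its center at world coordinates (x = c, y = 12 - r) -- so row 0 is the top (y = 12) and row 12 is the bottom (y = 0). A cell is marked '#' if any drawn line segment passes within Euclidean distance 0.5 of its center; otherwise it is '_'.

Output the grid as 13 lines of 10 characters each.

Answer: __________
__________
__________
__________
__________
__________
#_________
#_________
#######___
__________
__________
__________
__________

Derivation:
Segment 0: (6,4) -> (3,4)
Segment 1: (3,4) -> (1,4)
Segment 2: (1,4) -> (0,4)
Segment 3: (0,4) -> (0,6)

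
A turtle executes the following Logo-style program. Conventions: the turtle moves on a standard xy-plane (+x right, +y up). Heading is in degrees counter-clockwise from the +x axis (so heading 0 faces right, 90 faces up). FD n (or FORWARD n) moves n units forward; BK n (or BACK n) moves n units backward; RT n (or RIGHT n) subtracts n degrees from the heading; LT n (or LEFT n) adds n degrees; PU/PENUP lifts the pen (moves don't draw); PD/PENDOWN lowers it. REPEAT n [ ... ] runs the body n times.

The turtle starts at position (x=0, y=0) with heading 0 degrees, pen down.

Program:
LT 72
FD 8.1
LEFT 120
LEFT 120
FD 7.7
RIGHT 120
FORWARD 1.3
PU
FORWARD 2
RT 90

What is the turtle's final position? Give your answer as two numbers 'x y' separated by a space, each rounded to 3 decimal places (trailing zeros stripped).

Executing turtle program step by step:
Start: pos=(0,0), heading=0, pen down
LT 72: heading 0 -> 72
FD 8.1: (0,0) -> (2.503,7.704) [heading=72, draw]
LT 120: heading 72 -> 192
LT 120: heading 192 -> 312
FD 7.7: (2.503,7.704) -> (7.655,1.981) [heading=312, draw]
RT 120: heading 312 -> 192
FD 1.3: (7.655,1.981) -> (6.384,1.711) [heading=192, draw]
PU: pen up
FD 2: (6.384,1.711) -> (4.427,1.295) [heading=192, move]
RT 90: heading 192 -> 102
Final: pos=(4.427,1.295), heading=102, 3 segment(s) drawn

Answer: 4.427 1.295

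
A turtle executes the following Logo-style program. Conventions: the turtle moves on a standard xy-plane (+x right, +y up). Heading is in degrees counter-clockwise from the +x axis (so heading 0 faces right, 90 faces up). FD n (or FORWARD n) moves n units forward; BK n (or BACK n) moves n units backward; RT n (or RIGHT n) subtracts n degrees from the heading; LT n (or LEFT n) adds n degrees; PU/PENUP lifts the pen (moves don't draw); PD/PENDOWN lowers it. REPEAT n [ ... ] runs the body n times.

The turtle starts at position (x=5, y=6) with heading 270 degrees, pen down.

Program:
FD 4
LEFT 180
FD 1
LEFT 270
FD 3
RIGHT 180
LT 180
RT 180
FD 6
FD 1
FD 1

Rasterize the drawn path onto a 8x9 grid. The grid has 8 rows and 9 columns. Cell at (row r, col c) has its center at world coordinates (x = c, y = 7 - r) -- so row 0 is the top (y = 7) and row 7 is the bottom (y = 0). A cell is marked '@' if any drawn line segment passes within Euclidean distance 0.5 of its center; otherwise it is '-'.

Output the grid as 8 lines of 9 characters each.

Answer: ---------
-----@---
-----@---
-----@---
@@@@@@@@@
-----@---
---------
---------

Derivation:
Segment 0: (5,6) -> (5,2)
Segment 1: (5,2) -> (5,3)
Segment 2: (5,3) -> (8,3)
Segment 3: (8,3) -> (2,3)
Segment 4: (2,3) -> (1,3)
Segment 5: (1,3) -> (-0,3)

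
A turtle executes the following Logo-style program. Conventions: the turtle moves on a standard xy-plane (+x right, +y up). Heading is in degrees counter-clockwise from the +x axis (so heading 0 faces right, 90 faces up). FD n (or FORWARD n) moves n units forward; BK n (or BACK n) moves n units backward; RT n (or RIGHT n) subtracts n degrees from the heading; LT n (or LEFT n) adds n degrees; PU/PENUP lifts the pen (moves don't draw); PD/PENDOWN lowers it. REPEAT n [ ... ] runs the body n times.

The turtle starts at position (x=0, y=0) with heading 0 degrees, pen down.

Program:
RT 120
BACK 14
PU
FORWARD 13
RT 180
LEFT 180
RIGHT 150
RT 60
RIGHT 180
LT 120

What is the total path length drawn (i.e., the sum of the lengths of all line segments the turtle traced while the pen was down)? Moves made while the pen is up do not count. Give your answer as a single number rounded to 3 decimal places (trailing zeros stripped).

Executing turtle program step by step:
Start: pos=(0,0), heading=0, pen down
RT 120: heading 0 -> 240
BK 14: (0,0) -> (7,12.124) [heading=240, draw]
PU: pen up
FD 13: (7,12.124) -> (0.5,0.866) [heading=240, move]
RT 180: heading 240 -> 60
LT 180: heading 60 -> 240
RT 150: heading 240 -> 90
RT 60: heading 90 -> 30
RT 180: heading 30 -> 210
LT 120: heading 210 -> 330
Final: pos=(0.5,0.866), heading=330, 1 segment(s) drawn

Segment lengths:
  seg 1: (0,0) -> (7,12.124), length = 14
Total = 14

Answer: 14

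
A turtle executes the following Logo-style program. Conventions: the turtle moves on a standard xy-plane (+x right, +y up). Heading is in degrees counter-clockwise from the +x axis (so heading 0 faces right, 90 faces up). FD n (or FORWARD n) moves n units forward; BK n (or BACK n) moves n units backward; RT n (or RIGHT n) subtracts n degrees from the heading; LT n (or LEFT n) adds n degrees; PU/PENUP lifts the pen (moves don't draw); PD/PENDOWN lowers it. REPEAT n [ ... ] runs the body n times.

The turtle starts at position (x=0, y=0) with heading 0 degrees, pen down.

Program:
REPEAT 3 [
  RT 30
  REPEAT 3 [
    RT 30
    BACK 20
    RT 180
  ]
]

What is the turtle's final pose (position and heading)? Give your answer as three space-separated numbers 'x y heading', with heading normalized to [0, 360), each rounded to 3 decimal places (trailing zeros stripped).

Answer: -25.359 14.641 180

Derivation:
Executing turtle program step by step:
Start: pos=(0,0), heading=0, pen down
REPEAT 3 [
  -- iteration 1/3 --
  RT 30: heading 0 -> 330
  REPEAT 3 [
    -- iteration 1/3 --
    RT 30: heading 330 -> 300
    BK 20: (0,0) -> (-10,17.321) [heading=300, draw]
    RT 180: heading 300 -> 120
    -- iteration 2/3 --
    RT 30: heading 120 -> 90
    BK 20: (-10,17.321) -> (-10,-2.679) [heading=90, draw]
    RT 180: heading 90 -> 270
    -- iteration 3/3 --
    RT 30: heading 270 -> 240
    BK 20: (-10,-2.679) -> (0,14.641) [heading=240, draw]
    RT 180: heading 240 -> 60
  ]
  -- iteration 2/3 --
  RT 30: heading 60 -> 30
  REPEAT 3 [
    -- iteration 1/3 --
    RT 30: heading 30 -> 0
    BK 20: (0,14.641) -> (-20,14.641) [heading=0, draw]
    RT 180: heading 0 -> 180
    -- iteration 2/3 --
    RT 30: heading 180 -> 150
    BK 20: (-20,14.641) -> (-2.679,4.641) [heading=150, draw]
    RT 180: heading 150 -> 330
    -- iteration 3/3 --
    RT 30: heading 330 -> 300
    BK 20: (-2.679,4.641) -> (-12.679,21.962) [heading=300, draw]
    RT 180: heading 300 -> 120
  ]
  -- iteration 3/3 --
  RT 30: heading 120 -> 90
  REPEAT 3 [
    -- iteration 1/3 --
    RT 30: heading 90 -> 60
    BK 20: (-12.679,21.962) -> (-22.679,4.641) [heading=60, draw]
    RT 180: heading 60 -> 240
    -- iteration 2/3 --
    RT 30: heading 240 -> 210
    BK 20: (-22.679,4.641) -> (-5.359,14.641) [heading=210, draw]
    RT 180: heading 210 -> 30
    -- iteration 3/3 --
    RT 30: heading 30 -> 0
    BK 20: (-5.359,14.641) -> (-25.359,14.641) [heading=0, draw]
    RT 180: heading 0 -> 180
  ]
]
Final: pos=(-25.359,14.641), heading=180, 9 segment(s) drawn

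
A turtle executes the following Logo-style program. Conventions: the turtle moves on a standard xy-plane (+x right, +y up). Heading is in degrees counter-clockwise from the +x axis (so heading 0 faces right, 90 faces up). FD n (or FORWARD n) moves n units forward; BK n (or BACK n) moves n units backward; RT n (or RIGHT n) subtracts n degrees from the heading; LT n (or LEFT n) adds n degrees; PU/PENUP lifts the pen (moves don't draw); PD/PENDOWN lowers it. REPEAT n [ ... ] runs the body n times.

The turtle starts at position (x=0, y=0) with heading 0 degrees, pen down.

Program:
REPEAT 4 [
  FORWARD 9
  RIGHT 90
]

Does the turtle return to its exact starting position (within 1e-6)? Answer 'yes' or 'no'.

Executing turtle program step by step:
Start: pos=(0,0), heading=0, pen down
REPEAT 4 [
  -- iteration 1/4 --
  FD 9: (0,0) -> (9,0) [heading=0, draw]
  RT 90: heading 0 -> 270
  -- iteration 2/4 --
  FD 9: (9,0) -> (9,-9) [heading=270, draw]
  RT 90: heading 270 -> 180
  -- iteration 3/4 --
  FD 9: (9,-9) -> (0,-9) [heading=180, draw]
  RT 90: heading 180 -> 90
  -- iteration 4/4 --
  FD 9: (0,-9) -> (0,0) [heading=90, draw]
  RT 90: heading 90 -> 0
]
Final: pos=(0,0), heading=0, 4 segment(s) drawn

Start position: (0, 0)
Final position: (0, 0)
Distance = 0; < 1e-6 -> CLOSED

Answer: yes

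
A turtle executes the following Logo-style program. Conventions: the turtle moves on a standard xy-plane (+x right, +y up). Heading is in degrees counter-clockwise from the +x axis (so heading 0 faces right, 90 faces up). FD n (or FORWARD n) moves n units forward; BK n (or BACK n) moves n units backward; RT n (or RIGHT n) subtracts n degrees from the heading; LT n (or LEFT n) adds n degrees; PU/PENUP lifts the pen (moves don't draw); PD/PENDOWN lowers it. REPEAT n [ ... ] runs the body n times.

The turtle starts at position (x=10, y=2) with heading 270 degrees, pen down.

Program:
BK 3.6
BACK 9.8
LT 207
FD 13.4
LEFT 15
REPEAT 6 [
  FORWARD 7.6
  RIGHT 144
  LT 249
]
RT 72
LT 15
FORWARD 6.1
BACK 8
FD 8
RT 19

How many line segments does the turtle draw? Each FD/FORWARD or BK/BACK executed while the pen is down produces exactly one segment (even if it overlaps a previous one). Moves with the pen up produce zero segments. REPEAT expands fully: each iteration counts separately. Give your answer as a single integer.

Answer: 12

Derivation:
Executing turtle program step by step:
Start: pos=(10,2), heading=270, pen down
BK 3.6: (10,2) -> (10,5.6) [heading=270, draw]
BK 9.8: (10,5.6) -> (10,15.4) [heading=270, draw]
LT 207: heading 270 -> 117
FD 13.4: (10,15.4) -> (3.917,27.339) [heading=117, draw]
LT 15: heading 117 -> 132
REPEAT 6 [
  -- iteration 1/6 --
  FD 7.6: (3.917,27.339) -> (-1.169,32.987) [heading=132, draw]
  RT 144: heading 132 -> 348
  LT 249: heading 348 -> 237
  -- iteration 2/6 --
  FD 7.6: (-1.169,32.987) -> (-5.308,26.613) [heading=237, draw]
  RT 144: heading 237 -> 93
  LT 249: heading 93 -> 342
  -- iteration 3/6 --
  FD 7.6: (-5.308,26.613) -> (1.92,24.265) [heading=342, draw]
  RT 144: heading 342 -> 198
  LT 249: heading 198 -> 87
  -- iteration 4/6 --
  FD 7.6: (1.92,24.265) -> (2.318,31.855) [heading=87, draw]
  RT 144: heading 87 -> 303
  LT 249: heading 303 -> 192
  -- iteration 5/6 --
  FD 7.6: (2.318,31.855) -> (-5.116,30.274) [heading=192, draw]
  RT 144: heading 192 -> 48
  LT 249: heading 48 -> 297
  -- iteration 6/6 --
  FD 7.6: (-5.116,30.274) -> (-1.666,23.503) [heading=297, draw]
  RT 144: heading 297 -> 153
  LT 249: heading 153 -> 42
]
RT 72: heading 42 -> 330
LT 15: heading 330 -> 345
FD 6.1: (-1.666,23.503) -> (4.226,21.924) [heading=345, draw]
BK 8: (4.226,21.924) -> (-3.501,23.995) [heading=345, draw]
FD 8: (-3.501,23.995) -> (4.226,21.924) [heading=345, draw]
RT 19: heading 345 -> 326
Final: pos=(4.226,21.924), heading=326, 12 segment(s) drawn
Segments drawn: 12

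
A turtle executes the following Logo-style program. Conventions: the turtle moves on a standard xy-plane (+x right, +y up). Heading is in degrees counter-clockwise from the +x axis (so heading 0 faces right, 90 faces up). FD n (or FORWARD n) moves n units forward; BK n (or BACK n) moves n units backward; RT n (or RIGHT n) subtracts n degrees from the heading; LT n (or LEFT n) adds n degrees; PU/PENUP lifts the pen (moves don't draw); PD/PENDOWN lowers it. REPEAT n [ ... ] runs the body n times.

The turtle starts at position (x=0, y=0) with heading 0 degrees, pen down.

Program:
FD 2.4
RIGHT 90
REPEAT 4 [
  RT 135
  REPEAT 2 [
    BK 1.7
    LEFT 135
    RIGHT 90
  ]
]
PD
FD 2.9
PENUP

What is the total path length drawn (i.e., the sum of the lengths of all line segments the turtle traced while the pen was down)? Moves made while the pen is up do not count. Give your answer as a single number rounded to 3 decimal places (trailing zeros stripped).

Answer: 18.9

Derivation:
Executing turtle program step by step:
Start: pos=(0,0), heading=0, pen down
FD 2.4: (0,0) -> (2.4,0) [heading=0, draw]
RT 90: heading 0 -> 270
REPEAT 4 [
  -- iteration 1/4 --
  RT 135: heading 270 -> 135
  REPEAT 2 [
    -- iteration 1/2 --
    BK 1.7: (2.4,0) -> (3.602,-1.202) [heading=135, draw]
    LT 135: heading 135 -> 270
    RT 90: heading 270 -> 180
    -- iteration 2/2 --
    BK 1.7: (3.602,-1.202) -> (5.302,-1.202) [heading=180, draw]
    LT 135: heading 180 -> 315
    RT 90: heading 315 -> 225
  ]
  -- iteration 2/4 --
  RT 135: heading 225 -> 90
  REPEAT 2 [
    -- iteration 1/2 --
    BK 1.7: (5.302,-1.202) -> (5.302,-2.902) [heading=90, draw]
    LT 135: heading 90 -> 225
    RT 90: heading 225 -> 135
    -- iteration 2/2 --
    BK 1.7: (5.302,-2.902) -> (6.504,-4.104) [heading=135, draw]
    LT 135: heading 135 -> 270
    RT 90: heading 270 -> 180
  ]
  -- iteration 3/4 --
  RT 135: heading 180 -> 45
  REPEAT 2 [
    -- iteration 1/2 --
    BK 1.7: (6.504,-4.104) -> (5.302,-5.306) [heading=45, draw]
    LT 135: heading 45 -> 180
    RT 90: heading 180 -> 90
    -- iteration 2/2 --
    BK 1.7: (5.302,-5.306) -> (5.302,-7.006) [heading=90, draw]
    LT 135: heading 90 -> 225
    RT 90: heading 225 -> 135
  ]
  -- iteration 4/4 --
  RT 135: heading 135 -> 0
  REPEAT 2 [
    -- iteration 1/2 --
    BK 1.7: (5.302,-7.006) -> (3.602,-7.006) [heading=0, draw]
    LT 135: heading 0 -> 135
    RT 90: heading 135 -> 45
    -- iteration 2/2 --
    BK 1.7: (3.602,-7.006) -> (2.4,-8.208) [heading=45, draw]
    LT 135: heading 45 -> 180
    RT 90: heading 180 -> 90
  ]
]
PD: pen down
FD 2.9: (2.4,-8.208) -> (2.4,-5.308) [heading=90, draw]
PU: pen up
Final: pos=(2.4,-5.308), heading=90, 10 segment(s) drawn

Segment lengths:
  seg 1: (0,0) -> (2.4,0), length = 2.4
  seg 2: (2.4,0) -> (3.602,-1.202), length = 1.7
  seg 3: (3.602,-1.202) -> (5.302,-1.202), length = 1.7
  seg 4: (5.302,-1.202) -> (5.302,-2.902), length = 1.7
  seg 5: (5.302,-2.902) -> (6.504,-4.104), length = 1.7
  seg 6: (6.504,-4.104) -> (5.302,-5.306), length = 1.7
  seg 7: (5.302,-5.306) -> (5.302,-7.006), length = 1.7
  seg 8: (5.302,-7.006) -> (3.602,-7.006), length = 1.7
  seg 9: (3.602,-7.006) -> (2.4,-8.208), length = 1.7
  seg 10: (2.4,-8.208) -> (2.4,-5.308), length = 2.9
Total = 18.9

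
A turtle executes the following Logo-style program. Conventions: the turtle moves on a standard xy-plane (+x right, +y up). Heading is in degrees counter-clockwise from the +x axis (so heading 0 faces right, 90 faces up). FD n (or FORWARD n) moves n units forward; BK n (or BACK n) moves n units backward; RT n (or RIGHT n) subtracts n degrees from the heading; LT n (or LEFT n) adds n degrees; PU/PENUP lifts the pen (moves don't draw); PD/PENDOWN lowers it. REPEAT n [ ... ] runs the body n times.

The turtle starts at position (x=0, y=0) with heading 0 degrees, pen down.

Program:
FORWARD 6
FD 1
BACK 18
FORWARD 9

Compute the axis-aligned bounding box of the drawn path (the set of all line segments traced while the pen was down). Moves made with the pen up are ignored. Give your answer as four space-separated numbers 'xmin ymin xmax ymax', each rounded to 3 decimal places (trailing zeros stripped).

Executing turtle program step by step:
Start: pos=(0,0), heading=0, pen down
FD 6: (0,0) -> (6,0) [heading=0, draw]
FD 1: (6,0) -> (7,0) [heading=0, draw]
BK 18: (7,0) -> (-11,0) [heading=0, draw]
FD 9: (-11,0) -> (-2,0) [heading=0, draw]
Final: pos=(-2,0), heading=0, 4 segment(s) drawn

Segment endpoints: x in {-11, -2, 0, 6, 7}, y in {0}
xmin=-11, ymin=0, xmax=7, ymax=0

Answer: -11 0 7 0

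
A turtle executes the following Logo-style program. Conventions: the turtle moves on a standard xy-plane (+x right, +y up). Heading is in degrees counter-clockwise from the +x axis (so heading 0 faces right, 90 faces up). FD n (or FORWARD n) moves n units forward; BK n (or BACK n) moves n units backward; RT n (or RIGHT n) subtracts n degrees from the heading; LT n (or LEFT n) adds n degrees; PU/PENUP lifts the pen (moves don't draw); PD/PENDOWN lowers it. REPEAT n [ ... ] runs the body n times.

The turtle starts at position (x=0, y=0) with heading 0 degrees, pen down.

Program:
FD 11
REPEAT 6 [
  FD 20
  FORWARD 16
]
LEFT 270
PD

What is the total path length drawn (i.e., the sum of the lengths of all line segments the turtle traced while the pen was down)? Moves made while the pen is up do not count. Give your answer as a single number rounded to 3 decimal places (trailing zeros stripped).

Answer: 227

Derivation:
Executing turtle program step by step:
Start: pos=(0,0), heading=0, pen down
FD 11: (0,0) -> (11,0) [heading=0, draw]
REPEAT 6 [
  -- iteration 1/6 --
  FD 20: (11,0) -> (31,0) [heading=0, draw]
  FD 16: (31,0) -> (47,0) [heading=0, draw]
  -- iteration 2/6 --
  FD 20: (47,0) -> (67,0) [heading=0, draw]
  FD 16: (67,0) -> (83,0) [heading=0, draw]
  -- iteration 3/6 --
  FD 20: (83,0) -> (103,0) [heading=0, draw]
  FD 16: (103,0) -> (119,0) [heading=0, draw]
  -- iteration 4/6 --
  FD 20: (119,0) -> (139,0) [heading=0, draw]
  FD 16: (139,0) -> (155,0) [heading=0, draw]
  -- iteration 5/6 --
  FD 20: (155,0) -> (175,0) [heading=0, draw]
  FD 16: (175,0) -> (191,0) [heading=0, draw]
  -- iteration 6/6 --
  FD 20: (191,0) -> (211,0) [heading=0, draw]
  FD 16: (211,0) -> (227,0) [heading=0, draw]
]
LT 270: heading 0 -> 270
PD: pen down
Final: pos=(227,0), heading=270, 13 segment(s) drawn

Segment lengths:
  seg 1: (0,0) -> (11,0), length = 11
  seg 2: (11,0) -> (31,0), length = 20
  seg 3: (31,0) -> (47,0), length = 16
  seg 4: (47,0) -> (67,0), length = 20
  seg 5: (67,0) -> (83,0), length = 16
  seg 6: (83,0) -> (103,0), length = 20
  seg 7: (103,0) -> (119,0), length = 16
  seg 8: (119,0) -> (139,0), length = 20
  seg 9: (139,0) -> (155,0), length = 16
  seg 10: (155,0) -> (175,0), length = 20
  seg 11: (175,0) -> (191,0), length = 16
  seg 12: (191,0) -> (211,0), length = 20
  seg 13: (211,0) -> (227,0), length = 16
Total = 227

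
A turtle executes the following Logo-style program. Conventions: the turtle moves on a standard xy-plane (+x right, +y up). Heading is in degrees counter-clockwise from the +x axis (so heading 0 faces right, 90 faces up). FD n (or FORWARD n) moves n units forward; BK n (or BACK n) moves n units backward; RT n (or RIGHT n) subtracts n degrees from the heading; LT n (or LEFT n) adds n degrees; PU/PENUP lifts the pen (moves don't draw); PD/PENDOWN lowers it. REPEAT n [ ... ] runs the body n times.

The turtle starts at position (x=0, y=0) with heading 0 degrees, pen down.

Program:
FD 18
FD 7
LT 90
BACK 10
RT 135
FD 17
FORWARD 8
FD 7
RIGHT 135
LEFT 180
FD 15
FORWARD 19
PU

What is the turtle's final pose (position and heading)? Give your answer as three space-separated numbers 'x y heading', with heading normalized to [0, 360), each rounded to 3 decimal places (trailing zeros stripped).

Answer: 81.627 -32.627 0

Derivation:
Executing turtle program step by step:
Start: pos=(0,0), heading=0, pen down
FD 18: (0,0) -> (18,0) [heading=0, draw]
FD 7: (18,0) -> (25,0) [heading=0, draw]
LT 90: heading 0 -> 90
BK 10: (25,0) -> (25,-10) [heading=90, draw]
RT 135: heading 90 -> 315
FD 17: (25,-10) -> (37.021,-22.021) [heading=315, draw]
FD 8: (37.021,-22.021) -> (42.678,-27.678) [heading=315, draw]
FD 7: (42.678,-27.678) -> (47.627,-32.627) [heading=315, draw]
RT 135: heading 315 -> 180
LT 180: heading 180 -> 0
FD 15: (47.627,-32.627) -> (62.627,-32.627) [heading=0, draw]
FD 19: (62.627,-32.627) -> (81.627,-32.627) [heading=0, draw]
PU: pen up
Final: pos=(81.627,-32.627), heading=0, 8 segment(s) drawn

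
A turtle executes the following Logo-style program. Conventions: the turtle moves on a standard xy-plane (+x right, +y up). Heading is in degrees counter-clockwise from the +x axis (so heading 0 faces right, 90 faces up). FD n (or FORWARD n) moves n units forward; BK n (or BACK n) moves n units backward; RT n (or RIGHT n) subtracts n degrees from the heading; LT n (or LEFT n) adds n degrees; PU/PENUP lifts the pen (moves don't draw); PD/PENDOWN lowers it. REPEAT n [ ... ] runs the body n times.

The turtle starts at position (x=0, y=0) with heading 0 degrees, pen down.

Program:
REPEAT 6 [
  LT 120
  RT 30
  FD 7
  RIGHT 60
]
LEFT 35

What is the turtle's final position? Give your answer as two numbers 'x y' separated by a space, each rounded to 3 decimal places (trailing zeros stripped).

Executing turtle program step by step:
Start: pos=(0,0), heading=0, pen down
REPEAT 6 [
  -- iteration 1/6 --
  LT 120: heading 0 -> 120
  RT 30: heading 120 -> 90
  FD 7: (0,0) -> (0,7) [heading=90, draw]
  RT 60: heading 90 -> 30
  -- iteration 2/6 --
  LT 120: heading 30 -> 150
  RT 30: heading 150 -> 120
  FD 7: (0,7) -> (-3.5,13.062) [heading=120, draw]
  RT 60: heading 120 -> 60
  -- iteration 3/6 --
  LT 120: heading 60 -> 180
  RT 30: heading 180 -> 150
  FD 7: (-3.5,13.062) -> (-9.562,16.562) [heading=150, draw]
  RT 60: heading 150 -> 90
  -- iteration 4/6 --
  LT 120: heading 90 -> 210
  RT 30: heading 210 -> 180
  FD 7: (-9.562,16.562) -> (-16.562,16.562) [heading=180, draw]
  RT 60: heading 180 -> 120
  -- iteration 5/6 --
  LT 120: heading 120 -> 240
  RT 30: heading 240 -> 210
  FD 7: (-16.562,16.562) -> (-22.624,13.062) [heading=210, draw]
  RT 60: heading 210 -> 150
  -- iteration 6/6 --
  LT 120: heading 150 -> 270
  RT 30: heading 270 -> 240
  FD 7: (-22.624,13.062) -> (-26.124,7) [heading=240, draw]
  RT 60: heading 240 -> 180
]
LT 35: heading 180 -> 215
Final: pos=(-26.124,7), heading=215, 6 segment(s) drawn

Answer: -26.124 7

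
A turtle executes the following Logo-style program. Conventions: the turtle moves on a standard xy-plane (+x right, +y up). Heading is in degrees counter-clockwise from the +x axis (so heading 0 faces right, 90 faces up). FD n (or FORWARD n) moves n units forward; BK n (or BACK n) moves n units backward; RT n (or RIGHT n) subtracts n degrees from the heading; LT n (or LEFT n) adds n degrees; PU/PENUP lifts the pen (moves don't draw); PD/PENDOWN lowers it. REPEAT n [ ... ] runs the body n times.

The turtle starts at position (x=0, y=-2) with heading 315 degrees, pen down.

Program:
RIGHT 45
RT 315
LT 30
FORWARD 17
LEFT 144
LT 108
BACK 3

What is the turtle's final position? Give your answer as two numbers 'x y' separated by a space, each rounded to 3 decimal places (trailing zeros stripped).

Answer: 18.055 -3.884

Derivation:
Executing turtle program step by step:
Start: pos=(0,-2), heading=315, pen down
RT 45: heading 315 -> 270
RT 315: heading 270 -> 315
LT 30: heading 315 -> 345
FD 17: (0,-2) -> (16.421,-6.4) [heading=345, draw]
LT 144: heading 345 -> 129
LT 108: heading 129 -> 237
BK 3: (16.421,-6.4) -> (18.055,-3.884) [heading=237, draw]
Final: pos=(18.055,-3.884), heading=237, 2 segment(s) drawn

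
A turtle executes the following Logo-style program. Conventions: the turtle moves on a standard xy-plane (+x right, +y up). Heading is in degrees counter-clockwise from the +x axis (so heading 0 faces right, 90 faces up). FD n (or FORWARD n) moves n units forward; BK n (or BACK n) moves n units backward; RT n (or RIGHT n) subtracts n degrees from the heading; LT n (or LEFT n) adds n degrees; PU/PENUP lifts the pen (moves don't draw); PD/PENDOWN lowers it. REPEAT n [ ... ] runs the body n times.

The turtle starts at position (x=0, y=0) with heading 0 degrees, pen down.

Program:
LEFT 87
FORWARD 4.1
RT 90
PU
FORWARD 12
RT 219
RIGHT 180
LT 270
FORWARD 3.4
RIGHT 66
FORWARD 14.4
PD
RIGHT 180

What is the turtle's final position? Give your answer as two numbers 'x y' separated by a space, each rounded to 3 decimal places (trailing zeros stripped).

Executing turtle program step by step:
Start: pos=(0,0), heading=0, pen down
LT 87: heading 0 -> 87
FD 4.1: (0,0) -> (0.215,4.094) [heading=87, draw]
RT 90: heading 87 -> 357
PU: pen up
FD 12: (0.215,4.094) -> (12.198,3.466) [heading=357, move]
RT 219: heading 357 -> 138
RT 180: heading 138 -> 318
LT 270: heading 318 -> 228
FD 3.4: (12.198,3.466) -> (9.923,0.94) [heading=228, move]
RT 66: heading 228 -> 162
FD 14.4: (9.923,0.94) -> (-3.772,5.39) [heading=162, move]
PD: pen down
RT 180: heading 162 -> 342
Final: pos=(-3.772,5.39), heading=342, 1 segment(s) drawn

Answer: -3.772 5.39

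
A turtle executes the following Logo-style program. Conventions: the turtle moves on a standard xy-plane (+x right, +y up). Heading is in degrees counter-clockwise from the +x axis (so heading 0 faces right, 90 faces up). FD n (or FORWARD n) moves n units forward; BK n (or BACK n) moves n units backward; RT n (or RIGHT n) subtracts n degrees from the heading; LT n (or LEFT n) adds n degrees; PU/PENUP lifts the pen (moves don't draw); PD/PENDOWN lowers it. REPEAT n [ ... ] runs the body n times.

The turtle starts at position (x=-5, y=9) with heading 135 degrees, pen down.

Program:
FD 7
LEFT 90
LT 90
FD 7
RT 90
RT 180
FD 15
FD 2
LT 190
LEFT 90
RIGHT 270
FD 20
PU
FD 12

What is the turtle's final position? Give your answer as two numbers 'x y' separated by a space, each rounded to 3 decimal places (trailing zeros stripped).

Executing turtle program step by step:
Start: pos=(-5,9), heading=135, pen down
FD 7: (-5,9) -> (-9.95,13.95) [heading=135, draw]
LT 90: heading 135 -> 225
LT 90: heading 225 -> 315
FD 7: (-9.95,13.95) -> (-5,9) [heading=315, draw]
RT 90: heading 315 -> 225
RT 180: heading 225 -> 45
FD 15: (-5,9) -> (5.607,19.607) [heading=45, draw]
FD 2: (5.607,19.607) -> (7.021,21.021) [heading=45, draw]
LT 190: heading 45 -> 235
LT 90: heading 235 -> 325
RT 270: heading 325 -> 55
FD 20: (7.021,21.021) -> (18.492,37.404) [heading=55, draw]
PU: pen up
FD 12: (18.492,37.404) -> (25.375,47.234) [heading=55, move]
Final: pos=(25.375,47.234), heading=55, 5 segment(s) drawn

Answer: 25.375 47.234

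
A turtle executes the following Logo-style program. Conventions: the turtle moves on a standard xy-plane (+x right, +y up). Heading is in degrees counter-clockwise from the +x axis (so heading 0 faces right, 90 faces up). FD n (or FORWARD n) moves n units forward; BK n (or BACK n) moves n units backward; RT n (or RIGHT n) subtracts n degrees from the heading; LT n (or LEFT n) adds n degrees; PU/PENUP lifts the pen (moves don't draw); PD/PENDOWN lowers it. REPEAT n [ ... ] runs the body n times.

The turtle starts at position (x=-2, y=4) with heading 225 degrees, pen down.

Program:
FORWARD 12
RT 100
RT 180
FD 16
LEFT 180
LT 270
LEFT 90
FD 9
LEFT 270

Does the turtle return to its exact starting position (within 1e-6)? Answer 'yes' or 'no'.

Answer: no

Derivation:
Executing turtle program step by step:
Start: pos=(-2,4), heading=225, pen down
FD 12: (-2,4) -> (-10.485,-4.485) [heading=225, draw]
RT 100: heading 225 -> 125
RT 180: heading 125 -> 305
FD 16: (-10.485,-4.485) -> (-1.308,-17.592) [heading=305, draw]
LT 180: heading 305 -> 125
LT 270: heading 125 -> 35
LT 90: heading 35 -> 125
FD 9: (-1.308,-17.592) -> (-6.47,-10.219) [heading=125, draw]
LT 270: heading 125 -> 35
Final: pos=(-6.47,-10.219), heading=35, 3 segment(s) drawn

Start position: (-2, 4)
Final position: (-6.47, -10.219)
Distance = 14.905; >= 1e-6 -> NOT closed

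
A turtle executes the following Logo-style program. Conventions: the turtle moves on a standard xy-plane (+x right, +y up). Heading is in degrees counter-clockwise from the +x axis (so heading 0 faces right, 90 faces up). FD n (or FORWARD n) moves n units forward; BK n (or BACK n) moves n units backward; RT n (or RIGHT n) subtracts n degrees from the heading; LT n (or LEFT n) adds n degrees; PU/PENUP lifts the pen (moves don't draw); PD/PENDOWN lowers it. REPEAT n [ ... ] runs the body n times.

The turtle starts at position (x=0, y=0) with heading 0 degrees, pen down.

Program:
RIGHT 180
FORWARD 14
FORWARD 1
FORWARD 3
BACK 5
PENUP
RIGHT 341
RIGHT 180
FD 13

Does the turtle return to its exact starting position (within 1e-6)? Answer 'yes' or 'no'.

Executing turtle program step by step:
Start: pos=(0,0), heading=0, pen down
RT 180: heading 0 -> 180
FD 14: (0,0) -> (-14,0) [heading=180, draw]
FD 1: (-14,0) -> (-15,0) [heading=180, draw]
FD 3: (-15,0) -> (-18,0) [heading=180, draw]
BK 5: (-18,0) -> (-13,0) [heading=180, draw]
PU: pen up
RT 341: heading 180 -> 199
RT 180: heading 199 -> 19
FD 13: (-13,0) -> (-0.708,4.232) [heading=19, move]
Final: pos=(-0.708,4.232), heading=19, 4 segment(s) drawn

Start position: (0, 0)
Final position: (-0.708, 4.232)
Distance = 4.291; >= 1e-6 -> NOT closed

Answer: no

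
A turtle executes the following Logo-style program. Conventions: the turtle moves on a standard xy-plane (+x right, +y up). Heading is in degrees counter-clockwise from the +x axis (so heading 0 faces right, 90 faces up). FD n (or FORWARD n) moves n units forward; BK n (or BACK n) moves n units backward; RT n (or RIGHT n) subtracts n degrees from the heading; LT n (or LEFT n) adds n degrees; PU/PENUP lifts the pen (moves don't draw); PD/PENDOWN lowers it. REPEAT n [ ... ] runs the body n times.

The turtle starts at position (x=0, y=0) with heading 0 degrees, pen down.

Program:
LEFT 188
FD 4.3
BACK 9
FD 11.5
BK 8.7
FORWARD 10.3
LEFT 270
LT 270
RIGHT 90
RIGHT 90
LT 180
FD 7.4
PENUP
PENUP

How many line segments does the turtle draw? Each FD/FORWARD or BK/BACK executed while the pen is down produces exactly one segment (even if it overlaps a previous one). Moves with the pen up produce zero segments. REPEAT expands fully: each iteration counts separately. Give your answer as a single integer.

Executing turtle program step by step:
Start: pos=(0,0), heading=0, pen down
LT 188: heading 0 -> 188
FD 4.3: (0,0) -> (-4.258,-0.598) [heading=188, draw]
BK 9: (-4.258,-0.598) -> (4.654,0.654) [heading=188, draw]
FD 11.5: (4.654,0.654) -> (-6.734,-0.946) [heading=188, draw]
BK 8.7: (-6.734,-0.946) -> (1.882,0.264) [heading=188, draw]
FD 10.3: (1.882,0.264) -> (-8.318,-1.169) [heading=188, draw]
LT 270: heading 188 -> 98
LT 270: heading 98 -> 8
RT 90: heading 8 -> 278
RT 90: heading 278 -> 188
LT 180: heading 188 -> 8
FD 7.4: (-8.318,-1.169) -> (-0.99,-0.139) [heading=8, draw]
PU: pen up
PU: pen up
Final: pos=(-0.99,-0.139), heading=8, 6 segment(s) drawn
Segments drawn: 6

Answer: 6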